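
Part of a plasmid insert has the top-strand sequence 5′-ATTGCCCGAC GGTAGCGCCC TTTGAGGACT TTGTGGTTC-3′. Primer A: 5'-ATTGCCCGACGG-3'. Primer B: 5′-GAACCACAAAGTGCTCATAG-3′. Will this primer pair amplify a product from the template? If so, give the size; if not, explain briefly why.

Primer B (GAACCACAAAGTGCTCATAG) does not match the top strand, and its reverse complement CTATGAGCACTTTGTGGTTC does not match either.
With no annealing site for primer B, no amplification occurs.

No product — primer B has no binding site in the template.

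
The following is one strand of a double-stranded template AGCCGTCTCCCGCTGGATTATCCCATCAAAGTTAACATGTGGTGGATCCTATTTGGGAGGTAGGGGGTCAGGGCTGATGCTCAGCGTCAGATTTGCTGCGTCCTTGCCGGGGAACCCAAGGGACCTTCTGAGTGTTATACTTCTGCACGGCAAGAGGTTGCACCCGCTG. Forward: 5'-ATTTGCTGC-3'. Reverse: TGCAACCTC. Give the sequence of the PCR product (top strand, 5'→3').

5'-ATTTGCTGCGTCCTTGCCGGGGAACCCAAGGGACCTTCTGAGTGTTATACTTCTGCACGGCAAGAGGTTGCA-3'

Forward primer ATTTGCTGC is found on the top strand at positions 91–99.
Taking the reverse complement of TGCAACCTC gives GAGGTTGCA, found at positions 154–162 on the template; the primer anneals here to the top strand with its 3' end pointing upstream.
The product is the template from position 91 through 162 (72 bp).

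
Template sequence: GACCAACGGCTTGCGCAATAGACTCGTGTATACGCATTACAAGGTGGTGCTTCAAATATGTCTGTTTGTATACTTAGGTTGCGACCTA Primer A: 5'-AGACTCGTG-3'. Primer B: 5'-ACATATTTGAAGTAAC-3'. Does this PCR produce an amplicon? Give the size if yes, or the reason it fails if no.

No product — primer B has no binding site in the template.

Primer B (ACATATTTGAAGTAAC) does not match the top strand, and its reverse complement GTTACTTCAAATATGT does not match either.
With no annealing site for primer B, no amplification occurs.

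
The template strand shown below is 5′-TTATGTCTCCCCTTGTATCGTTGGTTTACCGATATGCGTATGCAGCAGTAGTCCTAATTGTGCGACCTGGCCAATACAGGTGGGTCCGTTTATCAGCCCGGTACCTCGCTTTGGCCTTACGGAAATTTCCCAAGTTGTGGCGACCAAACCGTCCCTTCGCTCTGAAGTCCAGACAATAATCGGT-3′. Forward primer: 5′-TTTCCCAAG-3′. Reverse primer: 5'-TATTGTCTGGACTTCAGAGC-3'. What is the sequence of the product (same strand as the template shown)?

5'-TTTCCCAAGTTGTGGCGACCAAACCGTCCCTTCGCTCTGAAGTCCAGACAATA-3'

Forward primer TTTCCCAAG is found on the top strand at positions 126–134.
Taking the reverse complement of TATTGTCTGGACTTCAGAGC gives GCTCTGAAGTCCAGACAATA, found at positions 159–178 on the template; the primer anneals here to the top strand with its 3' end pointing upstream.
The product is the template from position 126 through 178 (53 bp).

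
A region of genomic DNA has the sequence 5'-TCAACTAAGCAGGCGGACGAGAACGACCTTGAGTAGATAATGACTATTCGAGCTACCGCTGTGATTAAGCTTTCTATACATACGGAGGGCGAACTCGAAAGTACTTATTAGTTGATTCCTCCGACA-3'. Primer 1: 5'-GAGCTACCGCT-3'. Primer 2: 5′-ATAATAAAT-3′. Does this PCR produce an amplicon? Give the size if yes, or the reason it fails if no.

Primer 2 (ATAATAAAT) does not match the top strand, and its reverse complement ATTTATTAT does not match either.
With no annealing site for primer 2, no amplification occurs.

No product — primer 2 has no binding site in the template.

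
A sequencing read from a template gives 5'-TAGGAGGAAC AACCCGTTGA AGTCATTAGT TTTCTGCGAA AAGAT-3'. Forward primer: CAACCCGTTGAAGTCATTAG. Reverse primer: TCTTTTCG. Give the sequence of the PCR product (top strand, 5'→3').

Scanning the template, CAACCCGTTGAAGTCATTAG occurs at positions 10–29; this primer anneals to the bottom strand there with its 3' end pointing downstream.
The reverse primer's reverse complement is CGAAAAGA, which matches the template at positions 37–44.
The product is the template from position 10 through 44 (35 bp).

5'-CAACCCGTTGAAGTCATTAGTTTTCTGCGAAAAGA-3'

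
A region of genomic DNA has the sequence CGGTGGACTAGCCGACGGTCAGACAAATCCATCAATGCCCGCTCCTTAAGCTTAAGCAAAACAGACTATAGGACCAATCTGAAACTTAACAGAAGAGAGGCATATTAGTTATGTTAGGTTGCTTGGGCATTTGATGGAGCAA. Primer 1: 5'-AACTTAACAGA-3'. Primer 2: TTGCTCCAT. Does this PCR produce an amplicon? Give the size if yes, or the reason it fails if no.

Primer 1 (AACTTAACAGA) matches the top strand at positions 83–93; it acts as a forward primer.
Primer 2's reverse complement is ATGGAGCAA, matching the top strand at positions 134–142; it acts as a reverse primer.
The 3' ends face each other across positions 83–142, giving a 60 bp product.

Yes — a 60 bp product.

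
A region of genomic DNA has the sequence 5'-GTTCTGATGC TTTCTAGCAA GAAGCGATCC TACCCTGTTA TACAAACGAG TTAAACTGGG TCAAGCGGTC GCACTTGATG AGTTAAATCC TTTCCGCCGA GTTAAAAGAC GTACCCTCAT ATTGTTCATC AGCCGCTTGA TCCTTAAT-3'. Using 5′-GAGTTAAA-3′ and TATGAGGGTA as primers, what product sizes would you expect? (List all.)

The forward primer GAGTTAAA matches the top strand at positions 48–55, 80–87, 99–106.
The reverse primer's reverse complement is TACCCTCATA, matching at positions 112–121.
Each forward site pairs with the reverse site to give a product ending at position 121: sizes 74, 42, 23 bp.

74 bp, 42 bp, 23 bp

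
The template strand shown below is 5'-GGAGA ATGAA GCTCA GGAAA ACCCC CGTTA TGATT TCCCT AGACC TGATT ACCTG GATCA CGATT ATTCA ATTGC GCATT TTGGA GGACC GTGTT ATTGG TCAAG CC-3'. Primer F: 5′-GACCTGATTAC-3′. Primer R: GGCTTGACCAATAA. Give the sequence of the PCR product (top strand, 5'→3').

5'-GACCTGATTACCTGGATCACGATTATTCAATTGCGCATTTTGGAGGACCGTGTTATTGGTCAAGCC-3'

Scanning the template, GACCTGATTAC occurs at positions 42–52; this primer anneals to the bottom strand there with its 3' end pointing downstream.
Taking the reverse complement of GGCTTGACCAATAA gives TTATTGGTCAAGCC, found at positions 94–107 on the template; the primer anneals here to the top strand with its 3' end pointing upstream.
The product is the template from position 42 through 107 (66 bp).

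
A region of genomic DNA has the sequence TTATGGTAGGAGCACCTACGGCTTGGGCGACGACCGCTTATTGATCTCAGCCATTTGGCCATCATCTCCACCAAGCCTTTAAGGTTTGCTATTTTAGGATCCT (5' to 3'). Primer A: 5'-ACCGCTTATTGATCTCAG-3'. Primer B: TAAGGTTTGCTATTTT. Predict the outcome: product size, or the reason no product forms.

No product — both primers anneal to the same strand and extend in the same direction.

Primer A (ACCGCTTATTGATCTCAG) matches the top strand at positions 33–50 (3' end points downstream).
Primer B (TAAGGTTTGCTATTTT) also matches the top strand directly, at positions 80–95 — its reverse complement AAAATAGCAAACCTTA is not present.
Both primers anneal to the bottom strand with 3' ends pointing the same way, so neither can prime synthesis back toward the other.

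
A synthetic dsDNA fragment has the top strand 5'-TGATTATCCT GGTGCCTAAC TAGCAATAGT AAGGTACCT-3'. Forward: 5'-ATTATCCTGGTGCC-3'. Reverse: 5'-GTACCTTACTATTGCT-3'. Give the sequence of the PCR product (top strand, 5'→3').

Scanning the template, ATTATCCTGGTGCC occurs at positions 3–16; this primer anneals to the bottom strand there with its 3' end pointing downstream.
Taking the reverse complement of GTACCTTACTATTGCT gives AGCAATAGTAAGGTAC, found at positions 22–37 on the template; the primer anneals here to the top strand with its 3' end pointing upstream.
The product is the template from position 3 through 37 (35 bp).

5'-ATTATCCTGGTGCCTAACTAGCAATAGTAAGGTAC-3'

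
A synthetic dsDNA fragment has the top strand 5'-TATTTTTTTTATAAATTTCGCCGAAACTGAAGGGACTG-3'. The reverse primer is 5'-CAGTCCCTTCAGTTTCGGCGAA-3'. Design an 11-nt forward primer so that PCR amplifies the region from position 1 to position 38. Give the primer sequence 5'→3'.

The reverse primer's reverse complement TTCGCCGAAACTGAAGGGACTG matches the template at positions 17–38; the product starts at position 1.
The forward primer is identical to the top strand over positions 1–11: TATTTTTTTTA.

5'-TATTTTTTTTA-3'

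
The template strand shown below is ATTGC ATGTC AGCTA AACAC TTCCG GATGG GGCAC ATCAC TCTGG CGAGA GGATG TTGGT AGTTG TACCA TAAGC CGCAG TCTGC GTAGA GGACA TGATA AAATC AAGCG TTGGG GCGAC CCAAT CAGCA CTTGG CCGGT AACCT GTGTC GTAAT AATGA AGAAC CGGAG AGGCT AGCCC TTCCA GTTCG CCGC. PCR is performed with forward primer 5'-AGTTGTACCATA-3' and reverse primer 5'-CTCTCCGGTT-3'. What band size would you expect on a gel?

Forward primer AGTTGTACCATA is found on the top strand at positions 61–72.
The reverse primer's reverse complement is AACCGGAGAG, which matches the template at positions 163–172.
Amplicon spans positions 61–172: 112 bp.

112 bp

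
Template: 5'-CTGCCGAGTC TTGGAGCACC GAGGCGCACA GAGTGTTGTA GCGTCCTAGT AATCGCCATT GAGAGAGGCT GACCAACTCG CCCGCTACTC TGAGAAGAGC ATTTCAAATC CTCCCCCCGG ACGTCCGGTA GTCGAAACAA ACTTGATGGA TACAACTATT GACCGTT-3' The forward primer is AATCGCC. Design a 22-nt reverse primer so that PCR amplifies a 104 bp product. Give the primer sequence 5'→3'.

The forward primer binds at positions 51–57, so a 104 bp product ends at position 51 + 104 − 1 = 154.
The reverse primer anneals to the top strand over positions 133–154, i.e. to CGAAACAAACTTGATGGATACA.
Its sequence written 5'→3' is the reverse complement: TGTATCCATCAAGTTTGTTTCG.

5'-TGTATCCATCAAGTTTGTTTCG-3'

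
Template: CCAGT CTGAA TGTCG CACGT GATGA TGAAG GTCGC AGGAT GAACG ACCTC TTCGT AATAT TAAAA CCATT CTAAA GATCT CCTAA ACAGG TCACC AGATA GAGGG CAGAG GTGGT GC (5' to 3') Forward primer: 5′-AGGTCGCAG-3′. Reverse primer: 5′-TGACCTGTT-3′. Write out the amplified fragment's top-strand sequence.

Scanning the template, AGGTCGCAG occurs at positions 29–37; this primer anneals to the bottom strand there with its 3' end pointing downstream.
The reverse primer's reverse complement is AACAGGTCA, which matches the template at positions 85–93.
The product is the template from position 29 through 93 (65 bp).

5'-AGGTCGCAGGATGAACGACCTCTTCGTAATATTAAAACCATTCTAAAGATCTCCTAAACAGGTCA-3'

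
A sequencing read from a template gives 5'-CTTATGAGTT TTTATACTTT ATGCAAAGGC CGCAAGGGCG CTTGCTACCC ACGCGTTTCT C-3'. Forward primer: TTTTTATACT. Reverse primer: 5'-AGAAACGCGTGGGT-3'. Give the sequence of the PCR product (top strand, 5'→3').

Scanning the template, TTTTTATACT occurs at positions 9–18; this primer anneals to the bottom strand there with its 3' end pointing downstream.
Taking the reverse complement of AGAAACGCGTGGGT gives ACCCACGCGTTTCT, found at positions 47–60 on the template; the primer anneals here to the top strand with its 3' end pointing upstream.
The product is the template from position 9 through 60 (52 bp).

5'-TTTTTATACTTTATGCAAAGGCCGCAAGGGCGCTTGCTACCCACGCGTTTCT-3'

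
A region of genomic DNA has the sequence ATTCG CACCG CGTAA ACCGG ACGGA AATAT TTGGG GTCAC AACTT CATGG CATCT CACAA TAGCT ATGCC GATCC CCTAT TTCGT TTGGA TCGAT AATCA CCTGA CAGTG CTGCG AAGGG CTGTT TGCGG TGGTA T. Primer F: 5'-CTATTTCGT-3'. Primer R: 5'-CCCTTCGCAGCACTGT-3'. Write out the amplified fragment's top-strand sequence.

The forward primer matches the template at positions 77–85.
The reverse primer's reverse complement is ACAGTGCTGCGAAGGG, which matches the template at positions 105–120.
The product is the template from position 77 through 120 (44 bp).

5'-CTATTTCGTTTGGATCGATAATCACCTGACAGTGCTGCGAAGGG-3'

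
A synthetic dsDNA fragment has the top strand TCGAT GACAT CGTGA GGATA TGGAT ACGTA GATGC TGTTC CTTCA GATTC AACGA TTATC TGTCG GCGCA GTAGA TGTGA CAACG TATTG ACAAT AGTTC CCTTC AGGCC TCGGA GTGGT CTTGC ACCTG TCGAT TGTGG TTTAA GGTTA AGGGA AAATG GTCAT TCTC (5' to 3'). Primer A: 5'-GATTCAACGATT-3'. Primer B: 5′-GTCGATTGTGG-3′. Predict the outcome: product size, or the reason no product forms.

No product — both primers anneal to the same strand and extend in the same direction.

Primer A (GATTCAACGATT) matches the top strand at positions 46–57 (3' end points downstream).
Primer B (GTCGATTGTGG) also matches the top strand directly, at positions 130–140 — its reverse complement CCACAATCGAC is not present.
Both primers anneal to the bottom strand with 3' ends pointing the same way, so neither can prime synthesis back toward the other.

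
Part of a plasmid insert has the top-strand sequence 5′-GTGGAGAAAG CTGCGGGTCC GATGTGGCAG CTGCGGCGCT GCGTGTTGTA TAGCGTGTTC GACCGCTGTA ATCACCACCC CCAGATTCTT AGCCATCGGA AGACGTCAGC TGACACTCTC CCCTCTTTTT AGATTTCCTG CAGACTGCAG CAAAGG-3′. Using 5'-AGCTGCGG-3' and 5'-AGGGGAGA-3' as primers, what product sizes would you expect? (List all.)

The forward primer AGCTGCGG matches the top strand at positions 9–16, 29–36.
The reverse primer's reverse complement is TCTCCCCT, matching at positions 117–124.
Each forward site pairs with the reverse site to give a product ending at position 124: sizes 116, 96 bp.

116 bp, 96 bp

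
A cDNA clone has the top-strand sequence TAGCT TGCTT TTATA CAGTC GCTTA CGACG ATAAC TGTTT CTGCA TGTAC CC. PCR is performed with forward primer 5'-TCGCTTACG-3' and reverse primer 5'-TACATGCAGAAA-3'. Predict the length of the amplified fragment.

31 bp

Forward primer TCGCTTACG is found on the top strand at positions 19–27.
The reverse primer's reverse complement is TTTCTGCATGTA, which matches the template at positions 38–49.
Amplicon spans positions 19–49: 31 bp.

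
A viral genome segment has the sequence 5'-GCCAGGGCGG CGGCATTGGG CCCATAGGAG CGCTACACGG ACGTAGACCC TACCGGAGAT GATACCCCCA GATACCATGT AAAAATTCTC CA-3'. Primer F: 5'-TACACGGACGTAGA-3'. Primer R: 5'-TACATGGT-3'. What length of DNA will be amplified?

Scanning the template, TACACGGACGTAGA occurs at positions 34–47; this primer anneals to the bottom strand there with its 3' end pointing downstream.
The reverse primer's reverse complement is ACCATGTA, which matches the template at positions 74–81.
Amplicon spans positions 34–81: 48 bp.

48 bp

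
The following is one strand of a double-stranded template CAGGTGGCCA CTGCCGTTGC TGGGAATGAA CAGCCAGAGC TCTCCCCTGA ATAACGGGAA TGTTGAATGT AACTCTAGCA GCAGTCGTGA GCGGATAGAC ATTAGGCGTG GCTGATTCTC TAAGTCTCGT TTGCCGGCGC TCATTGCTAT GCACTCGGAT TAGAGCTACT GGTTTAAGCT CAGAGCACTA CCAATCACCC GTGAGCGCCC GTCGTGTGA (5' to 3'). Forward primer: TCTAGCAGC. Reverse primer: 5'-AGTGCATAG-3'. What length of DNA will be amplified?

Scanning the template, TCTAGCAGC occurs at positions 74–82; this primer anneals to the bottom strand there with its 3' end pointing downstream.
Taking the reverse complement of AGTGCATAG gives CTATGCACT, found at positions 147–155 on the template; the primer anneals here to the top strand with its 3' end pointing upstream.
The product runs from position 74 to position 155, so its length is 155 − 74 + 1 = 82 bp.

82 bp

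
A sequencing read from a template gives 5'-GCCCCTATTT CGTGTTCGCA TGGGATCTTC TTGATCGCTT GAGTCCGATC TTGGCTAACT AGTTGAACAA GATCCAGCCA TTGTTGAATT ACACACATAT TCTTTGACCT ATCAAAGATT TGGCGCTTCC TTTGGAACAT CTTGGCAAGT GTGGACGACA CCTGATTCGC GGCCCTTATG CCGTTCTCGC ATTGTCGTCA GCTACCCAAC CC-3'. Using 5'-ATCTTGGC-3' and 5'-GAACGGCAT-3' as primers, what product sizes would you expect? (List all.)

The forward primer ATCTTGGC matches the top strand at positions 48–55, 139–146.
The reverse primer's reverse complement is ATGCCGTTC, matching at positions 178–186.
Each forward site pairs with the reverse site to give a product ending at position 186: sizes 139, 48 bp.

139 bp, 48 bp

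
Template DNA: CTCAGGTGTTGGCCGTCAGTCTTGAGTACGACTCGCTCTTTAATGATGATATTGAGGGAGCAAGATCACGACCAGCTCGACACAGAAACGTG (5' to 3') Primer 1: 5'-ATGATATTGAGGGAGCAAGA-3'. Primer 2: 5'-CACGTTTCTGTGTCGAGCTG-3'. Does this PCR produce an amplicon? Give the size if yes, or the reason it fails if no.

Primer 1 (ATGATATTGAGGGAGCAAGA) matches the top strand at positions 46–65; it acts as a forward primer.
Primer 2's reverse complement is CAGCTCGACACAGAAACGTG, matching the top strand at positions 73–92; it acts as a reverse primer.
The 3' ends face each other across positions 46–92, giving a 47 bp product.

Yes — a 47 bp product.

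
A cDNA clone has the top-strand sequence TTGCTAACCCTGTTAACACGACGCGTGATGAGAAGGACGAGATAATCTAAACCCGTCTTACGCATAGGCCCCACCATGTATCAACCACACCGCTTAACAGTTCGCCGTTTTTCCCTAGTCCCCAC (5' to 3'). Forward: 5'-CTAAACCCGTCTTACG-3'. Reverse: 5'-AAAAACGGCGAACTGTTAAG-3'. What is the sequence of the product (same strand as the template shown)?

Forward primer CTAAACCCGTCTTACG is found on the top strand at positions 47–62.
The reverse primer's reverse complement is CTTAACAGTTCGCCGTTTTT, which matches the template at positions 93–112.
The product is the template from position 47 through 112 (66 bp).

5'-CTAAACCCGTCTTACGCATAGGCCCCACCATGTATCAACCACACCGCTTAACAGTTCGCCGTTTTT-3'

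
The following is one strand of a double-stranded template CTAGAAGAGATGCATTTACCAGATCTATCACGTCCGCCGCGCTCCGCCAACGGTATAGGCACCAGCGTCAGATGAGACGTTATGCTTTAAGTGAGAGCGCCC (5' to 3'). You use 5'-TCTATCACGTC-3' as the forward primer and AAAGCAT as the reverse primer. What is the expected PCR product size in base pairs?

Scanning the template, TCTATCACGTC occurs at positions 24–34; this primer anneals to the bottom strand there with its 3' end pointing downstream.
Taking the reverse complement of AAAGCAT gives ATGCTTT, found at positions 82–88 on the template; the primer anneals here to the top strand with its 3' end pointing upstream.
The product runs from position 24 to position 88, so its length is 88 − 24 + 1 = 65 bp.

65 bp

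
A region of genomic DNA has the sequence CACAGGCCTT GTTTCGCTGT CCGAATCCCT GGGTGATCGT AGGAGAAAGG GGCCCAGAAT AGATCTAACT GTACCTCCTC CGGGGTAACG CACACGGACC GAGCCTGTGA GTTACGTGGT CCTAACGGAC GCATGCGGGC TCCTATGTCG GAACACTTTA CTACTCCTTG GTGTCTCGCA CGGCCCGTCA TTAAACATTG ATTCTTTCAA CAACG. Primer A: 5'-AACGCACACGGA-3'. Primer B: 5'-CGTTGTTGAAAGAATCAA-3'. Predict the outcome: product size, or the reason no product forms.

Primer A (AACGCACACGGA) matches the top strand at positions 87–98; it acts as a forward primer.
Primer B's reverse complement is TTGATTCTTTCAACAACG, matching the top strand at positions 198–215; it acts as a reverse primer.
The 3' ends face each other across positions 87–215, giving a 129 bp product.

Yes — a 129 bp product.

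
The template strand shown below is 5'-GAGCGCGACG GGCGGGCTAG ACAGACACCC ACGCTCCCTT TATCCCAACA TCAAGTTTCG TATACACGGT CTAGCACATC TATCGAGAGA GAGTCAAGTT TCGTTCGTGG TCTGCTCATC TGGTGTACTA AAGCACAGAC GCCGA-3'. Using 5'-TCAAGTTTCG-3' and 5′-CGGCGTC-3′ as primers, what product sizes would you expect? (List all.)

The forward primer TCAAGTTTCG matches the top strand at positions 51–60, 94–103.
The reverse primer's reverse complement is GACGCCG, matching at positions 138–144.
Each forward site pairs with the reverse site to give a product ending at position 144: sizes 94, 51 bp.

94 bp, 51 bp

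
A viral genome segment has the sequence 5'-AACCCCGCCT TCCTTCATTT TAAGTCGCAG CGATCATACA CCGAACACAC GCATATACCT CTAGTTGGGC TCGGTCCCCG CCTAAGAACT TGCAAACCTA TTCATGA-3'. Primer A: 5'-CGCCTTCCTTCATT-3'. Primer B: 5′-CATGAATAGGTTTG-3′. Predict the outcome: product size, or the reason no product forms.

Primer A (CGCCTTCCTTCATT) matches the top strand at positions 6–19; it acts as a forward primer.
Primer B's reverse complement is CAAACCTATTCATG, matching the top strand at positions 93–106; it acts as a reverse primer.
The 3' ends face each other across positions 6–106, giving a 101 bp product.

Yes — a 101 bp product.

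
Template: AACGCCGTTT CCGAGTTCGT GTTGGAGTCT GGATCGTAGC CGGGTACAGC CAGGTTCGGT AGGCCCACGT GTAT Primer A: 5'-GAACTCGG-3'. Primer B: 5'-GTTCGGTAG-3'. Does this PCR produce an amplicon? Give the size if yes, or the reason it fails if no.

Primer A (GAACTCGG) has reverse complement CCGAGTTC, which matches the top strand at positions 11–18; primer A anneals to the top strand there with its 3' end pointing upstream toward position 11.
Primer B (GTTCGGTAG) matches the top strand directly at positions 54–62; it anneals to the bottom strand with its 3' end pointing downstream toward position 62.
The 3' ends diverge (primer A extends toward position 1, primer B toward position 74), so the primers never converge on a shared product.

No product — the primers' 3' ends point away from each other.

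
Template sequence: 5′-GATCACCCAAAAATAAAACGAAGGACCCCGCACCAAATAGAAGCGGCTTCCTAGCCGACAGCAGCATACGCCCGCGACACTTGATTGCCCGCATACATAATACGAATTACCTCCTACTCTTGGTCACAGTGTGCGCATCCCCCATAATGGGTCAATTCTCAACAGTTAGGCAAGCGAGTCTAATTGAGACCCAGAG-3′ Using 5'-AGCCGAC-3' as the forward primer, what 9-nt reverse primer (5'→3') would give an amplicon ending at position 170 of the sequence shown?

The forward primer binds at positions 53–59; the product's 3' end on the top strand is position 170.
The reverse primer anneals to the top strand over positions 162–170, i.e. to ACAGTTAGG.
Its sequence written 5'→3' is the reverse complement: CCTAACTGT.

5'-CCTAACTGT-3'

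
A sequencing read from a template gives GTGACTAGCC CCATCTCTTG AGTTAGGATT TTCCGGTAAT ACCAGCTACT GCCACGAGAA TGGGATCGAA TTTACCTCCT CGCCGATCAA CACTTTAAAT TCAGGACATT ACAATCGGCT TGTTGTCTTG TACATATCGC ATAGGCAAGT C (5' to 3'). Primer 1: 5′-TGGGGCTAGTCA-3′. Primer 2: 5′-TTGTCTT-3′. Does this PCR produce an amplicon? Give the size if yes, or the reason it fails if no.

Primer 1 (TGGGGCTAGTCA) has reverse complement TGACTAGCCCCA, which matches the top strand at positions 2–13; primer 1 anneals to the top strand there with its 3' end pointing upstream toward position 2.
Primer 2 (TTGTCTT) matches the top strand directly at positions 123–129; it anneals to the bottom strand with its 3' end pointing downstream toward position 129.
The 3' ends diverge (primer 1 extends toward position 1, primer 2 toward position 151), so the primers never converge on a shared product.

No product — the primers' 3' ends point away from each other.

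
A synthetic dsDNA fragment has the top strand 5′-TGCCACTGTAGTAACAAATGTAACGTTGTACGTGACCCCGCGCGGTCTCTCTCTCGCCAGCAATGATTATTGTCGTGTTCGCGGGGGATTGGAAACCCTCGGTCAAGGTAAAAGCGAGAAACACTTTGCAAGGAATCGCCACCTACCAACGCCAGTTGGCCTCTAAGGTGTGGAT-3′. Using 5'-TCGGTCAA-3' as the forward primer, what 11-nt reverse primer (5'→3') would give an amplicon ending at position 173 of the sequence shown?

5'-CCACACCTTAG-3'

The forward primer binds at positions 99–106; the product's 3' end on the top strand is position 173.
The reverse primer anneals to the top strand over positions 163–173, i.e. to CTAAGGTGTGG.
Its sequence written 5'→3' is the reverse complement: CCACACCTTAG.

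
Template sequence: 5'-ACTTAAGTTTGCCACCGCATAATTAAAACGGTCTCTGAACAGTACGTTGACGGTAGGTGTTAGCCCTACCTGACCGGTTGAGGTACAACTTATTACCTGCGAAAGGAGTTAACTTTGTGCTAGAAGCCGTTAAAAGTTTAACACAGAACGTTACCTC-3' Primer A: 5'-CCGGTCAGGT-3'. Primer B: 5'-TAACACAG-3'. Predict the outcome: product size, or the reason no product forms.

No product — the primers' 3' ends point away from each other.

Primer A (CCGGTCAGGT) has reverse complement ACCTGACCGG, which matches the top strand at positions 68–77; primer A anneals to the top strand there with its 3' end pointing upstream toward position 68.
Primer B (TAACACAG) matches the top strand directly at positions 139–146; it anneals to the bottom strand with its 3' end pointing downstream toward position 146.
The 3' ends diverge (primer A extends toward position 1, primer B toward position 157), so the primers never converge on a shared product.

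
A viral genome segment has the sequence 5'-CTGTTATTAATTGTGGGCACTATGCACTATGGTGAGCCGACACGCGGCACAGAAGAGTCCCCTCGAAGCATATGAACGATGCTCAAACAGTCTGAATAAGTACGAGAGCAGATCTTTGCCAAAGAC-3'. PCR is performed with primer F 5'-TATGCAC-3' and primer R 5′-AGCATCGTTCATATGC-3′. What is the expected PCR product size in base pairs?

63 bp

The forward primer matches the template at positions 21–27.
Reverse complement of the reverse primer: GCATATGAACGATGCT. This occurs on the top strand at positions 68–83.
Product length = (reverse-primer end) − (forward-primer start) + 1 = 83 − 21 + 1 = 63 bp.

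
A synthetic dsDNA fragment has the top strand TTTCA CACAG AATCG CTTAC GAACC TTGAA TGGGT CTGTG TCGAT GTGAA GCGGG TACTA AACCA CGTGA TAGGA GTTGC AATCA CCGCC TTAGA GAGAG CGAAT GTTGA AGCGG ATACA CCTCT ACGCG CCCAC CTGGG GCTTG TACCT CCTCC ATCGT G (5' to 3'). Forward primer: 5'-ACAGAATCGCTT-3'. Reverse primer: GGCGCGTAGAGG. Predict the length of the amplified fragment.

Forward primer ACAGAATCGCTT is found on the top strand at positions 7–18.
Reverse complement of the reverse primer: CCTCTACGCGCC. This occurs on the top strand at positions 121–132.
Product length = (reverse-primer end) − (forward-primer start) + 1 = 132 − 7 + 1 = 126 bp.

126 bp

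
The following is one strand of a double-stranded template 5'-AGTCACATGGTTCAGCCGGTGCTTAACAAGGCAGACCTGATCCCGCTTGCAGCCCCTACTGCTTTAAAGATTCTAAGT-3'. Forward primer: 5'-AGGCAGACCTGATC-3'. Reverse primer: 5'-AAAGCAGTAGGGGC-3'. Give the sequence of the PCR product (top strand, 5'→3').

Scanning the template, AGGCAGACCTGATC occurs at positions 29–42; this primer anneals to the bottom strand there with its 3' end pointing downstream.
The reverse primer's reverse complement is GCCCCTACTGCTTT, which matches the template at positions 52–65.
The product is the template from position 29 through 65 (37 bp).

5'-AGGCAGACCTGATCCCGCTTGCAGCCCCTACTGCTTT-3'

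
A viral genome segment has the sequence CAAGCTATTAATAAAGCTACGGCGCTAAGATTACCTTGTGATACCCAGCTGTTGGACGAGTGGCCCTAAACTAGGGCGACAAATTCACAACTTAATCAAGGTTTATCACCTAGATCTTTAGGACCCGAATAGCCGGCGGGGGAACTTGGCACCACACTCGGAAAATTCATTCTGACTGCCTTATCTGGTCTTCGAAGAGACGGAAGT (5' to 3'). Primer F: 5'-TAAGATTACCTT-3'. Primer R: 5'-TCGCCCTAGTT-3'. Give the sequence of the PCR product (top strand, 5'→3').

5'-TAAGATTACCTTGTGATACCCAGCTGTTGGACGAGTGGCCCTAAACTAGGGCGA-3'

Forward primer TAAGATTACCTT is found on the top strand at positions 26–37.
Reverse complement of the reverse primer: AACTAGGGCGA. This occurs on the top strand at positions 69–79.
The product is the template from position 26 through 79 (54 bp).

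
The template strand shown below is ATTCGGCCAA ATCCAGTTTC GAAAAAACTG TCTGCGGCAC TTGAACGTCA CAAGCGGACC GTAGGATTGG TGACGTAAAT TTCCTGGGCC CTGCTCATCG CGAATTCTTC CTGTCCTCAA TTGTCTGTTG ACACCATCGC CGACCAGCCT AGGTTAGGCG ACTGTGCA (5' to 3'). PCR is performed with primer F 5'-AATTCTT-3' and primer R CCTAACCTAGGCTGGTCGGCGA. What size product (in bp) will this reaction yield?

56 bp

Scanning the template, AATTCTT occurs at positions 103–109; this primer anneals to the bottom strand there with its 3' end pointing downstream.
Taking the reverse complement of CCTAACCTAGGCTGGTCGGCGA gives TCGCCGACCAGCCTAGGTTAGG, found at positions 137–158 on the template; the primer anneals here to the top strand with its 3' end pointing upstream.
The product runs from position 103 to position 158, so its length is 158 − 103 + 1 = 56 bp.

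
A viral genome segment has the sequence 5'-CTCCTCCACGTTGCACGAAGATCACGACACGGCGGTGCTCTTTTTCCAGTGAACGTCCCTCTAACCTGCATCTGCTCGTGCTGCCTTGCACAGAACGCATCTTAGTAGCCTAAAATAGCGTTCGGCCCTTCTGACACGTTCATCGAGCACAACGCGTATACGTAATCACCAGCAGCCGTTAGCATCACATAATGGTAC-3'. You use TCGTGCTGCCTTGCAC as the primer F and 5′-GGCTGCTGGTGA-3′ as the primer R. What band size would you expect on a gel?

The forward primer matches the template at positions 76–91.
The reverse primer's reverse complement is TCACCAGCAGCC, which matches the template at positions 166–177.
Product length = (reverse-primer end) − (forward-primer start) + 1 = 177 − 76 + 1 = 102 bp.

102 bp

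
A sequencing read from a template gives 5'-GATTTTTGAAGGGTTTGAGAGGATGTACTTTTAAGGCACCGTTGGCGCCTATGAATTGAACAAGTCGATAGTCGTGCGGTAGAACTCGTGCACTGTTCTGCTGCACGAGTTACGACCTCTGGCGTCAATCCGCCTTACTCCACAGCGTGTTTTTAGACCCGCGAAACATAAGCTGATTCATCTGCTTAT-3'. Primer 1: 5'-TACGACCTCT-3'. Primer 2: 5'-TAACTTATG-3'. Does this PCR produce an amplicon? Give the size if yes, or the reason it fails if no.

No product — primer 2 has no binding site in the template.

Primer 2 (TAACTTATG) does not match the top strand, and its reverse complement CATAAGTTA does not match either.
With no annealing site for primer 2, no amplification occurs.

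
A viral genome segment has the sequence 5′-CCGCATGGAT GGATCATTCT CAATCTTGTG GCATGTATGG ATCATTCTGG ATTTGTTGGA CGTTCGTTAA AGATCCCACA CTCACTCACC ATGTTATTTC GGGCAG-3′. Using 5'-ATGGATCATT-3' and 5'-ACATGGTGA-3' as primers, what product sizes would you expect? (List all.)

The forward primer ATGGATCATT matches the top strand at positions 9–18, 37–46.
The reverse primer's reverse complement is TCACCATGT, matching at positions 86–94.
Each forward site pairs with the reverse site to give a product ending at position 94: sizes 86, 58 bp.

86 bp, 58 bp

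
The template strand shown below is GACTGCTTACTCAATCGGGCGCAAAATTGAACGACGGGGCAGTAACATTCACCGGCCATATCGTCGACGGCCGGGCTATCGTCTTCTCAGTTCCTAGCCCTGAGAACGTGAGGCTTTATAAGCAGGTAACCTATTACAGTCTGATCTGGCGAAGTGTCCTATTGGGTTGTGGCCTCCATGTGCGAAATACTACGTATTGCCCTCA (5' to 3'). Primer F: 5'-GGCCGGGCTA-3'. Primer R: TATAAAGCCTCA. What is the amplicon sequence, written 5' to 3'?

Forward primer GGCCGGGCTA is found on the top strand at positions 69–78.
Reverse complement of the reverse primer: TGAGGCTTTATA. This occurs on the top strand at positions 109–120.
The product is the template from position 69 through 120 (52 bp).

5'-GGCCGGGCTATCGTCTTCTCAGTTCCTAGCCCTGAGAACGTGAGGCTTTATA-3'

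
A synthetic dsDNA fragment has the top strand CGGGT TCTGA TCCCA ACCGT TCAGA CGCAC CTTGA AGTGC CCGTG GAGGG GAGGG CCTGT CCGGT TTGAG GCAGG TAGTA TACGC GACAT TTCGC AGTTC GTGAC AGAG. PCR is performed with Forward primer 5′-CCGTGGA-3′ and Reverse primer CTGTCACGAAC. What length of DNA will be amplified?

The forward primer matches the template at positions 41–47.
The reverse primer's reverse complement is GTTCGTGACAG, which matches the template at positions 97–107.
Amplicon spans positions 41–107: 67 bp.

67 bp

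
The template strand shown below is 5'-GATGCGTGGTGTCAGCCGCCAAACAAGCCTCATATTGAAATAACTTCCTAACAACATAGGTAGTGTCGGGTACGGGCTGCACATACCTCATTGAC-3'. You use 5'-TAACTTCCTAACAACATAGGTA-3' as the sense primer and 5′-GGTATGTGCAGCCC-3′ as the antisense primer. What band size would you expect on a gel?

47 bp

The forward primer matches the template at positions 41–62.
Taking the reverse complement of GGTATGTGCAGCCC gives GGGCTGCACATACC, found at positions 74–87 on the template; the primer anneals here to the top strand with its 3' end pointing upstream.
Amplicon spans positions 41–87: 47 bp.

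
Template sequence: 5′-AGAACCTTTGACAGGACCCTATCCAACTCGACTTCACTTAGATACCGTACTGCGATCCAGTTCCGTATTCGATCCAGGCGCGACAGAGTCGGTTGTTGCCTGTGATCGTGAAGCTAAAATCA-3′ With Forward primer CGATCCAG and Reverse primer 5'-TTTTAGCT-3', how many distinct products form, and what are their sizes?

The forward primer CGATCCAG matches the top strand at positions 53–60, 70–77.
The reverse primer's reverse complement is AGCTAAAA, matching at positions 112–119.
Each forward site pairs with the reverse site to give a product ending at position 119: sizes 67, 50 bp.

Two products: 67 bp, 50 bp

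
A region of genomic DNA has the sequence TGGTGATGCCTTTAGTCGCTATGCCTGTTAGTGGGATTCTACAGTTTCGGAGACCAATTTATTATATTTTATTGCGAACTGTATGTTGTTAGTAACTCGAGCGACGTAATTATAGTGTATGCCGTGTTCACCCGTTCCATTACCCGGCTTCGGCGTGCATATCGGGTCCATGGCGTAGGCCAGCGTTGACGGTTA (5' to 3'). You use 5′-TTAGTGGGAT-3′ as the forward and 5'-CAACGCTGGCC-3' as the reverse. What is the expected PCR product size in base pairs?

Scanning the template, TTAGTGGGAT occurs at positions 28–37; this primer anneals to the bottom strand there with its 3' end pointing downstream.
Reverse complement of the reverse primer: GGCCAGCGTTG. This occurs on the top strand at positions 178–188.
Amplicon spans positions 28–188: 161 bp.

161 bp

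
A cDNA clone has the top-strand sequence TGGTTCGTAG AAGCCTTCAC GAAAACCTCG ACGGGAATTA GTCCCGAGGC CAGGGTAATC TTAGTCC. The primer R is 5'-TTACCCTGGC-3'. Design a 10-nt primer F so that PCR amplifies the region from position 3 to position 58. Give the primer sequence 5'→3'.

5'-GTTCGTAGAA-3'

The reverse primer's reverse complement GCCAGGGTAA matches the template at positions 49–58; the product starts at position 3.
The forward primer is identical to the top strand over positions 3–12: GTTCGTAGAA.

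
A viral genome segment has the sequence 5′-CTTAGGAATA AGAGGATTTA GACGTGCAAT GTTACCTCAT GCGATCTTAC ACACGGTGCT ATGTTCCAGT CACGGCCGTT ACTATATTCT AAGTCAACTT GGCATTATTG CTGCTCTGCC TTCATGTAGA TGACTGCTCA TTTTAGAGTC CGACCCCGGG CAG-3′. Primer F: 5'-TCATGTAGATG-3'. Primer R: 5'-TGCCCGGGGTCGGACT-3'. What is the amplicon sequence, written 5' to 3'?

5'-TCATGTAGATGACTGCTCATTTTAGAGTCCGACCCCGGGCA-3'

Scanning the template, TCATGTAGATG occurs at positions 122–132; this primer anneals to the bottom strand there with its 3' end pointing downstream.
Taking the reverse complement of TGCCCGGGGTCGGACT gives AGTCCGACCCCGGGCA, found at positions 147–162 on the template; the primer anneals here to the top strand with its 3' end pointing upstream.
The product is the template from position 122 through 162 (41 bp).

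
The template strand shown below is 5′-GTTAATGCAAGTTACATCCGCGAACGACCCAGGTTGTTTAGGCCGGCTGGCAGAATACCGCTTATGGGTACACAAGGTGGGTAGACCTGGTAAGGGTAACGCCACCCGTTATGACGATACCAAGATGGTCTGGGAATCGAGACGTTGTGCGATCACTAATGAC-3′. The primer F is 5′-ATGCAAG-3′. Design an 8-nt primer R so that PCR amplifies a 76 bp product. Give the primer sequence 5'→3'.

The forward primer binds at positions 5–11, so a 76 bp product ends at position 5 + 76 − 1 = 80.
The reverse primer anneals to the top strand over positions 73–80, i.e. to CAAGGTGG.
Its sequence written 5'→3' is the reverse complement: CCACCTTG.

5'-CCACCTTG-3'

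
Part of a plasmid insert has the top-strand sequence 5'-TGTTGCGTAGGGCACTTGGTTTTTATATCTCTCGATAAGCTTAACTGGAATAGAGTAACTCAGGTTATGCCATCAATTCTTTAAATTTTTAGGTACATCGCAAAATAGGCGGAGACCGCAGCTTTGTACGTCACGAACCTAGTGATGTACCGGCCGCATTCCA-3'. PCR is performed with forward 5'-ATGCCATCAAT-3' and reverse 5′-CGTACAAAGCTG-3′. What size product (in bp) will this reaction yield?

The forward primer matches the template at positions 67–77.
Reverse complement of the reverse primer: CAGCTTTGTACG. This occurs on the top strand at positions 119–130.
The product runs from position 67 to position 130, so its length is 130 − 67 + 1 = 64 bp.

64 bp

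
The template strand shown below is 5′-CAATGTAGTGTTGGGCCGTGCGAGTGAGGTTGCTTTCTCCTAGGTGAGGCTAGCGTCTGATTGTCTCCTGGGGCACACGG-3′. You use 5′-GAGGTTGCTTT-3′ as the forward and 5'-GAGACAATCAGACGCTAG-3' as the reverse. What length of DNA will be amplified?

42 bp

Forward primer GAGGTTGCTTT is found on the top strand at positions 26–36.
The reverse primer's reverse complement is CTAGCGTCTGATTGTCTC, which matches the template at positions 50–67.
Product length = (reverse-primer end) − (forward-primer start) + 1 = 67 − 26 + 1 = 42 bp.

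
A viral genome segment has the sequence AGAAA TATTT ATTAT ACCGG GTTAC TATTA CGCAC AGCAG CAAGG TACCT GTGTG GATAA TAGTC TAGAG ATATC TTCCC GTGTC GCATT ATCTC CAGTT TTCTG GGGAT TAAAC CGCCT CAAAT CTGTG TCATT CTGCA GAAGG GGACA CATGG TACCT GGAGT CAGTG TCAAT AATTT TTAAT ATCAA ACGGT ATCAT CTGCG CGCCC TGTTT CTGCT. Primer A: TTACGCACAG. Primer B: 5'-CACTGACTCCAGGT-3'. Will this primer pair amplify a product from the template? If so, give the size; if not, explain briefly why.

Primer A (TTACGCACAG) matches the top strand at positions 28–37; it acts as a forward primer.
Primer B's reverse complement is ACCTGGAGTCAGTG, matching the top strand at positions 157–170; it acts as a reverse primer.
The 3' ends face each other across positions 28–170, giving a 143 bp product.

Yes — a 143 bp product.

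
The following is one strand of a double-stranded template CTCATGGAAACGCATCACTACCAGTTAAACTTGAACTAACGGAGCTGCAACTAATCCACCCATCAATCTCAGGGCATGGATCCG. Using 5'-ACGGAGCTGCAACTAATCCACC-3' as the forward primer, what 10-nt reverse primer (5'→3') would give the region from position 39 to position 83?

The product's 3' end on the top strand is position 83.
The reverse primer anneals to the top strand over positions 74–83, i.e. to GCATGGATCC.
Its sequence written 5'→3' is the reverse complement: GGATCCATGC.

5'-GGATCCATGC-3'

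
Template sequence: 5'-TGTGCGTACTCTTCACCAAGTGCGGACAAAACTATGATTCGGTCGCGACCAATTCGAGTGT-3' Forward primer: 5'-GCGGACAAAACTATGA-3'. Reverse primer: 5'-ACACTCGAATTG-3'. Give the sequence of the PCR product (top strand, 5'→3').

5'-GCGGACAAAACTATGATTCGGTCGCGACCAATTCGAGTGT-3'

Scanning the template, GCGGACAAAACTATGA occurs at positions 22–37; this primer anneals to the bottom strand there with its 3' end pointing downstream.
The reverse primer's reverse complement is CAATTCGAGTGT, which matches the template at positions 50–61.
The product is the template from position 22 through 61 (40 bp).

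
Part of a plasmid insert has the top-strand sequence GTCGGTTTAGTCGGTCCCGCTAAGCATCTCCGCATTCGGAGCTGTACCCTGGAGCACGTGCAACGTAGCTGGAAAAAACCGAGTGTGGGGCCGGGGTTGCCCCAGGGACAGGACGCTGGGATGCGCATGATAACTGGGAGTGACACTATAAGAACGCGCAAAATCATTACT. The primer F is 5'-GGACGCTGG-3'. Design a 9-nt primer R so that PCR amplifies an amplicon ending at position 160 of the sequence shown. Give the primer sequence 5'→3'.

5'-TGCGCGTTC-3'

The forward primer binds at positions 111–119; the product's 3' end on the top strand is position 160.
The reverse primer anneals to the top strand over positions 152–160, i.e. to GAACGCGCA.
Its sequence written 5'→3' is the reverse complement: TGCGCGTTC.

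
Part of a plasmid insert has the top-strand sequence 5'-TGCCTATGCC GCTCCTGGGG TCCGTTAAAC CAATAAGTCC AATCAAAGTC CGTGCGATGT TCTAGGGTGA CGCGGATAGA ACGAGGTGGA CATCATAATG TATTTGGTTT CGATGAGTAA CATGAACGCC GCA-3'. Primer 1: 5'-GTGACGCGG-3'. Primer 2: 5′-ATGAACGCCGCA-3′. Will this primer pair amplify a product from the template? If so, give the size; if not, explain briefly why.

Primer 1 (GTGACGCGG) matches the top strand at positions 67–75 (3' end points downstream).
Primer 2 (ATGAACGCCGCA) also matches the top strand directly, at positions 122–133 — its reverse complement TGCGGCGTTCAT is not present.
Both primers anneal to the bottom strand with 3' ends pointing the same way, so neither can prime synthesis back toward the other.

No product — both primers anneal to the same strand and extend in the same direction.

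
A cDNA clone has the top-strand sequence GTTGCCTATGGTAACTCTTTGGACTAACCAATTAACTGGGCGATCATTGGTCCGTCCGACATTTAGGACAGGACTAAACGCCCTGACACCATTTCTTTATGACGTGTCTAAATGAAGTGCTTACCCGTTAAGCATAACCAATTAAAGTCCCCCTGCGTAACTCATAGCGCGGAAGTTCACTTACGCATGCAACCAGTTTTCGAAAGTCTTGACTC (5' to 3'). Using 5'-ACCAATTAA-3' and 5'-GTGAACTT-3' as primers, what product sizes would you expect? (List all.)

154 bp, 44 bp

The forward primer ACCAATTAA matches the top strand at positions 27–35, 137–145.
The reverse primer's reverse complement is AAGTTCAC, matching at positions 173–180.
Each forward site pairs with the reverse site to give a product ending at position 180: sizes 154, 44 bp.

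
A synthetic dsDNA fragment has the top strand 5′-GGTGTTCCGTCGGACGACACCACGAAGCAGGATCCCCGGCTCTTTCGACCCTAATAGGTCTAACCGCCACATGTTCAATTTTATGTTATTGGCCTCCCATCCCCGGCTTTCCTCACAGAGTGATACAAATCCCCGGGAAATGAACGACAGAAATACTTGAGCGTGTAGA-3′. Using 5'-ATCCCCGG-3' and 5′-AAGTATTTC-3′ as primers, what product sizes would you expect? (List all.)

127 bp, 60 bp, 30 bp

The forward primer ATCCCCGG matches the top strand at positions 32–39, 99–106, 129–136.
The reverse primer's reverse complement is GAAATACTT, matching at positions 150–158.
Each forward site pairs with the reverse site to give a product ending at position 158: sizes 127, 60, 30 bp.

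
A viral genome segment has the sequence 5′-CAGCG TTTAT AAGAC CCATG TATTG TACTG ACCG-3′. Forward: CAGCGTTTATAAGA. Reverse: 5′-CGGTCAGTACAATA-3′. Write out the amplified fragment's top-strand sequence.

The forward primer matches the template at positions 1–14.
The reverse primer's reverse complement is TATTGTACTGACCG, which matches the template at positions 21–34.
The product is the template from position 1 through 34 (34 bp).

5'-CAGCGTTTATAAGACCCATGTATTGTACTGACCG-3'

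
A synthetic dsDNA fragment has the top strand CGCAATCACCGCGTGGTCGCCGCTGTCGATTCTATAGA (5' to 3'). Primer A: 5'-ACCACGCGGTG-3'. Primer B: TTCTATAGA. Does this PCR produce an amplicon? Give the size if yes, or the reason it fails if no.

Primer A (ACCACGCGGTG) has reverse complement CACCGCGTGGT, which matches the top strand at positions 7–17; primer A anneals to the top strand there with its 3' end pointing upstream toward position 7.
Primer B (TTCTATAGA) matches the top strand directly at positions 30–38; it anneals to the bottom strand with its 3' end pointing downstream toward position 38.
The 3' ends diverge (primer A extends toward position 1, primer B toward position 38), so the primers never converge on a shared product.

No product — the primers' 3' ends point away from each other.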